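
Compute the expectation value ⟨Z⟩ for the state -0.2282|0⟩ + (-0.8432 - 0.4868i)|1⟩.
-0.8959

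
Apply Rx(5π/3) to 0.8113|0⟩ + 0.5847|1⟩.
(-0.7026 - 0.2924i)|0⟩ + (-0.5064 - 0.4057i)|1⟩

Rx(5π/3) = [[cos(θ/2), −i·sin(θ/2)], [−i·sin(θ/2), cos(θ/2)]]; θ = 5π/3, cos(θ/2) ≈ -0.866025, sin(θ/2) ≈ 0.5.
With a = amp(|0⟩) = 0.8113 and b = amp(|1⟩) = 0.5847:
new amp(|0⟩) = (-0.866025)·a + (-0.5i)·b = (-0.7026 - 0.2924i)
new amp(|1⟩) = (-0.5i)·a + (-0.866025)·b = (-0.5064 - 0.4057i)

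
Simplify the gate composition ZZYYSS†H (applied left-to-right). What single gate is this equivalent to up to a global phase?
H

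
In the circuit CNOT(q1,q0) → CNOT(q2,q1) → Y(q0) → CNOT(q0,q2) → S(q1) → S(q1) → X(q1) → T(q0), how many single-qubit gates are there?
5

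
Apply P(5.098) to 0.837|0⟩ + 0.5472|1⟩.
0.837|0⟩ + (0.2058 - 0.507i)|1⟩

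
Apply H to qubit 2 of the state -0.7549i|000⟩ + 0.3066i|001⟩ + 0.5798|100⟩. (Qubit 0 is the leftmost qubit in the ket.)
-0.317i|000⟩ - 0.7506i|001⟩ + 0.41|100⟩ + 0.41|101⟩

H on qubit 2 mixes each pair of kets that differ only in qubit 2: amplitudes (a, b) of (|…0…⟩, |…1…⟩) become ((a + b)/√2, (a − b)/√2). Kets absent from the input have amplitude 0.
(|000⟩, |001⟩): (a, b) = (-0.7549i, 0.3066i) → (-0.317i, -0.7506i)
(|100⟩, |101⟩): (a, b) = (0.5798, 0) → (0.41, 0.41)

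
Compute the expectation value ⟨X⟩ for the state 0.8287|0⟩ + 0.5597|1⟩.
0.9276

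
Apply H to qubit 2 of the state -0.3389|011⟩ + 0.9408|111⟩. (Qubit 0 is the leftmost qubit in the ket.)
-0.2396|010⟩ + 0.2396|011⟩ + 0.6652|110⟩ - 0.6652|111⟩

H on qubit 2 mixes each pair of kets that differ only in qubit 2: amplitudes (a, b) of (|…0…⟩, |…1…⟩) become ((a + b)/√2, (a − b)/√2). Kets absent from the input have amplitude 0.
(|010⟩, |011⟩): (a, b) = (0, -0.3389) → (-0.2396, 0.2396)
(|110⟩, |111⟩): (a, b) = (0, 0.9408) → (0.6652, -0.6652)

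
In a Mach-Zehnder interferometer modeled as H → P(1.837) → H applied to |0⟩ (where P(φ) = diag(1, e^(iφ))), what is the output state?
(0.3685 + 0.4824i)|0⟩ + (0.6315 - 0.4824i)|1⟩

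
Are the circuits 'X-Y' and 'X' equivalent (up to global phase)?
No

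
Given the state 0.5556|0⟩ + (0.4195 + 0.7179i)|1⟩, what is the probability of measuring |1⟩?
0.6914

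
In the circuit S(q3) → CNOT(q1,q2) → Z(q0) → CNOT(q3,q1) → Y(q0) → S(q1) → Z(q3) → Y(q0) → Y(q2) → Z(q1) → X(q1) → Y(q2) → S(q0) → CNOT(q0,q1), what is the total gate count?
14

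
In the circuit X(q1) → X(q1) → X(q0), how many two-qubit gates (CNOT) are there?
0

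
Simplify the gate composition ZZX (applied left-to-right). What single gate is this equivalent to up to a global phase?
X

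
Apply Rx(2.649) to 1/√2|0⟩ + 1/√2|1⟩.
(0.1724 - 0.6858i)|0⟩ + (0.1724 - 0.6858i)|1⟩

Rx(2.649) = [[cos(θ/2), −i·sin(θ/2)], [−i·sin(θ/2), cos(θ/2)]]; θ = 2.649, cos(θ/2) ≈ 0.243814, sin(θ/2) ≈ 0.969822.
With a = amp(|0⟩) = 1/√2 and b = amp(|1⟩) = 1/√2:
new amp(|0⟩) = (0.243814)·a + (-0.969822i)·b = (0.1724 - 0.6858i)
new amp(|1⟩) = (-0.969822i)·a + (0.243814)·b = (0.1724 - 0.6858i)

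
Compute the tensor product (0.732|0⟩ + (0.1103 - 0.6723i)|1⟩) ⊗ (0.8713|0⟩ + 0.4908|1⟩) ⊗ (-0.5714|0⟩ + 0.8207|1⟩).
-0.3644|000⟩ + 0.5234|001⟩ - 0.2053|010⟩ + 0.2948|011⟩ + (-0.05491 + 0.3347i)|100⟩ + (0.07887 - 0.4807i)|101⟩ + (-0.03093 + 0.1885i)|110⟩ + (0.04443 - 0.2708i)|111⟩

amp(|b₁b₂…⟩) = product of the factor amplitudes for bits b₁, b₂, …; only kets whose every factor amplitude is nonzero survive.
|000⟩: (0.732)(0.8713)(-0.5714) = -0.3644
|001⟩: (0.732)(0.8713)(0.8207) = 0.5234
|010⟩: (0.732)(0.4908)(-0.5714) = -0.2053
|011⟩: (0.732)(0.4908)(0.8207) = 0.2948
|100⟩: (0.1103 - 0.6723i)(0.8713)(-0.5714) = (-0.05491 + 0.3347i)
|101⟩: (0.1103 - 0.6723i)(0.8713)(0.8207) = (0.07887 - 0.4807i)
|110⟩: (0.1103 - 0.6723i)(0.4908)(-0.5714) = (-0.03093 + 0.1885i)
|111⟩: (0.1103 - 0.6723i)(0.4908)(0.8207) = (0.04443 - 0.2708i)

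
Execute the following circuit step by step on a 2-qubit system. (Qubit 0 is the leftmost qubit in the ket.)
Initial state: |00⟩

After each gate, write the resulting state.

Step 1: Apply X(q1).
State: |01⟩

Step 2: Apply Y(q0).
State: i|11⟩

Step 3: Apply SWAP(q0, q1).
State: i|11⟩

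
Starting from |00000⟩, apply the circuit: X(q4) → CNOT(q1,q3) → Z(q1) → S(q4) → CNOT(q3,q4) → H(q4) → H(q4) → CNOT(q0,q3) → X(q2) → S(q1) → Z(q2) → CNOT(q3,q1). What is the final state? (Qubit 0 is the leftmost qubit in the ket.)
-i|00101⟩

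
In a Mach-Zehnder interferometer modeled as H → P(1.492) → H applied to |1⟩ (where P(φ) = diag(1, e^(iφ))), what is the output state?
(0.4606 - 0.4984i)|0⟩ + (0.5394 + 0.4984i)|1⟩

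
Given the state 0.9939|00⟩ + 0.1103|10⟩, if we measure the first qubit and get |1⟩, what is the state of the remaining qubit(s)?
|0⟩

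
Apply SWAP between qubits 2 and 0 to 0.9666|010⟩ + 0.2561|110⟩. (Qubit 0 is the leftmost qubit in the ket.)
0.9666|010⟩ + 0.2561|011⟩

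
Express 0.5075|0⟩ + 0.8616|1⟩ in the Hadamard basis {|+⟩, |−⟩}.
0.9681|+⟩ - 0.2504|−⟩

With |ψ⟩ = α|0⟩ + β|1⟩, the Hadamard-basis coefficients are ⟨+|ψ⟩ = (α + β)/√2 and ⟨−|ψ⟩ = (α − β)/√2.
Here α = 0.5075, β = 0.8616: (α + β)/√2 = 0.9681, (α − β)/√2 = -0.2504.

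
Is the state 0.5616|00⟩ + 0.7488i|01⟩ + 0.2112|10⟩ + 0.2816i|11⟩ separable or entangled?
Separable

Writing the state as a|00⟩ + b|01⟩ + c|10⟩ + d|11⟩, it is a product state iff ad − bc = 0.
Here (a, b, c, d) = (0.5616, 0.7488i, 0.2112, 0.2816i): ad − bc = (0.5616)(0.2816i) − (0.7488i)(0.2112) = 0, so the state is separable.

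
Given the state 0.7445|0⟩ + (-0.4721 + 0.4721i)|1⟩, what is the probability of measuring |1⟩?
0.4458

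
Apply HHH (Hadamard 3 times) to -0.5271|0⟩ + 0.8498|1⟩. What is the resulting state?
0.2282|0⟩ - 0.9736|1⟩

H² = I, so H^3 = H: a single Hadamard. With (a, b) = (-0.5271, 0.8498), H gives ((a + b)/√2, (a − b)/√2) = (0.2282, -0.9736).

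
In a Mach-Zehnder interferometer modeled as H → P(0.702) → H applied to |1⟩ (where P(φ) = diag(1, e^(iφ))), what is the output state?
(0.1182 - 0.3229i)|0⟩ + (0.8818 + 0.3229i)|1⟩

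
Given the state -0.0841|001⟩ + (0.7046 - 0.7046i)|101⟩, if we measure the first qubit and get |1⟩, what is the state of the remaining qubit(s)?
(1/√2 - (1/√2)i)|01⟩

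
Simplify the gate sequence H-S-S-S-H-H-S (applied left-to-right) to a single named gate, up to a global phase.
H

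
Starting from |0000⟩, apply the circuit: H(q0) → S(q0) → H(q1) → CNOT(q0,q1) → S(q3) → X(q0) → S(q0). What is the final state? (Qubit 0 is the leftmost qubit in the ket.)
(1/2)i|0000⟩ + (1/2)i|0100⟩ + (1/2)i|1000⟩ + (1/2)i|1100⟩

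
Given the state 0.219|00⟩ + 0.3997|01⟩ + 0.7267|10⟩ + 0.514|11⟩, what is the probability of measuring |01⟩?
0.1598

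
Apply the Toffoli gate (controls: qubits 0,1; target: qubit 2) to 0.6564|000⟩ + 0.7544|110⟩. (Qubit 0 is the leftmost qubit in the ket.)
0.6564|000⟩ + 0.7544|111⟩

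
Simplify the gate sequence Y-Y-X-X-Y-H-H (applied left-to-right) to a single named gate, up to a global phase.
Y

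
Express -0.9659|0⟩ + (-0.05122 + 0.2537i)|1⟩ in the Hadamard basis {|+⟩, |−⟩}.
(-0.7192 + 0.1794i)|+⟩ + (-0.6468 - 0.1794i)|−⟩

With |ψ⟩ = α|0⟩ + β|1⟩, the Hadamard-basis coefficients are ⟨+|ψ⟩ = (α + β)/√2 and ⟨−|ψ⟩ = (α − β)/√2.
Here α = -0.9659, β = (-0.05122 + 0.2537i): (α + β)/√2 = (-0.7192 + 0.1794i), (α − β)/√2 = (-0.6468 - 0.1794i).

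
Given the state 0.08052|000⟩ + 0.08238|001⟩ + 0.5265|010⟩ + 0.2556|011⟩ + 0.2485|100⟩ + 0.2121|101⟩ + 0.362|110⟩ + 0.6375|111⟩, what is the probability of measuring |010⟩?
0.2772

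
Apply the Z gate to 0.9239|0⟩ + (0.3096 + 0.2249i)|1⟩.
0.9239|0⟩ + (-0.3096 - 0.2249i)|1⟩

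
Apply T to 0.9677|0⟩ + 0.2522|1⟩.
0.9677|0⟩ + (0.1783 + 0.1783i)|1⟩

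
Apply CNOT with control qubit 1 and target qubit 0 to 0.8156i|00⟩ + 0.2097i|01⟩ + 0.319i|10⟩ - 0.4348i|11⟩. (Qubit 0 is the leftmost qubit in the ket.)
0.8156i|00⟩ - 0.4348i|01⟩ + 0.319i|10⟩ + 0.2097i|11⟩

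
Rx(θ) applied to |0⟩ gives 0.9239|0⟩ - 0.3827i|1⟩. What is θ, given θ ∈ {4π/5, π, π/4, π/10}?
π/4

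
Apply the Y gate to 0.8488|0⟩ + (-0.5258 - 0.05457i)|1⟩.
(-0.05457 + 0.5258i)|0⟩ + 0.8488i|1⟩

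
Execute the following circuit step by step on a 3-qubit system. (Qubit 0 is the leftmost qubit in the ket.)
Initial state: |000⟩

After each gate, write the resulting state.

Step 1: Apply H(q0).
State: 1/√2|000⟩ + 1/√2|100⟩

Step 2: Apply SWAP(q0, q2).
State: 1/√2|000⟩ + 1/√2|001⟩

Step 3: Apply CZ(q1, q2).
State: 1/√2|000⟩ + 1/√2|001⟩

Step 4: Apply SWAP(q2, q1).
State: 1/√2|000⟩ + 1/√2|010⟩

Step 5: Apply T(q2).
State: 1/√2|000⟩ + 1/√2|010⟩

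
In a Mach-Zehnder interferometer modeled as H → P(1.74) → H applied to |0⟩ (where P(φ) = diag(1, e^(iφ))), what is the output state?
(0.4158 + 0.4929i)|0⟩ + (0.5842 - 0.4929i)|1⟩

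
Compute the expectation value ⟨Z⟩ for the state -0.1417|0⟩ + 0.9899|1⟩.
-0.9598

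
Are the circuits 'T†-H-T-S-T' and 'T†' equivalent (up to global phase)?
No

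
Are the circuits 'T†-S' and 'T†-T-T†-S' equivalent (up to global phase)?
Yes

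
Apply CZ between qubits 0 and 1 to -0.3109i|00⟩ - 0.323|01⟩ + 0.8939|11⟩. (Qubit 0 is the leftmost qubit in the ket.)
-0.3109i|00⟩ - 0.323|01⟩ - 0.8939|11⟩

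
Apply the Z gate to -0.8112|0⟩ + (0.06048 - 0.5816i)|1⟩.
-0.8112|0⟩ + (-0.06048 + 0.5816i)|1⟩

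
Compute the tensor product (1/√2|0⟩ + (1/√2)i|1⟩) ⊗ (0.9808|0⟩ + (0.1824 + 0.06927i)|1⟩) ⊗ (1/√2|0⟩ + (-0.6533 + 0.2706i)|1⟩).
0.4904|000⟩ + (-0.4531 + 0.1877i)|001⟩ + (0.0912 + 0.03464i)|010⟩ + (-0.09751 + 0.002902i)|011⟩ + 0.4904i|100⟩ + (-0.1877 - 0.4531i)|101⟩ + (-0.03464 + 0.0912i)|110⟩ + (-0.002902 - 0.09751i)|111⟩

amp(|b₁b₂…⟩) = product of the factor amplitudes for bits b₁, b₂, …; only kets whose every factor amplitude is nonzero survive.
|000⟩: (1/√2)(0.9808)(1/√2) = 0.4904
|001⟩: (1/√2)(0.9808)(-0.6533 + 0.2706i) = (-0.4531 + 0.1877i)
|010⟩: (1/√2)(0.1824 + 0.06927i)(1/√2) = (0.0912 + 0.03464i)
|011⟩: (1/√2)(0.1824 + 0.06927i)(-0.6533 + 0.2706i) = (-0.09751 + 0.002902i)
|100⟩: ((1/√2)i)(0.9808)(1/√2) = 0.4904i
|101⟩: ((1/√2)i)(0.9808)(-0.6533 + 0.2706i) = (-0.1877 - 0.4531i)
|110⟩: ((1/√2)i)(0.1824 + 0.06927i)(1/√2) = (-0.03464 + 0.0912i)
|111⟩: ((1/√2)i)(0.1824 + 0.06927i)(-0.6533 + 0.2706i) = (-0.002902 - 0.09751i)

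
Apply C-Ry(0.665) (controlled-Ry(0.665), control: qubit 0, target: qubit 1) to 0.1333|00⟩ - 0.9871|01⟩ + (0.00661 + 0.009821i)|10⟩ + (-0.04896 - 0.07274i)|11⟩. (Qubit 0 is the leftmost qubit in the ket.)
0.1333|00⟩ - 0.9871|01⟩ + (0.02223 + 0.03303i)|10⟩ + (-0.04412 - 0.06555i)|11⟩

C-Ry(0.665) leaves the control-|0⟩ kets |00⟩, |01⟩ unchanged and applies Ry(0.665) to qubit 1 on the control-|1⟩ pair (|10⟩, |11⟩).
Ry(0.665) = [[cos(θ/2), −sin(θ/2)], [sin(θ/2), cos(θ/2)]]; θ = 0.665, cos(θ/2) ≈ 0.945229, sin(θ/2) ≈ 0.326407.
With a = amp(|10⟩) = (0.00661 + 0.009821i) and b = amp(|11⟩) = (-0.04896 - 0.07274i):
new amp(|10⟩) = (0.945229)·a + (-0.326407)·b = (0.02223 + 0.03303i)
new amp(|11⟩) = (0.326407)·a + (0.945229)·b = (-0.04412 - 0.06555i)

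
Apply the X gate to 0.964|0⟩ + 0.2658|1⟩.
0.2658|0⟩ + 0.964|1⟩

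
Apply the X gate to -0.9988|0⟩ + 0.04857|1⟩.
0.04857|0⟩ - 0.9988|1⟩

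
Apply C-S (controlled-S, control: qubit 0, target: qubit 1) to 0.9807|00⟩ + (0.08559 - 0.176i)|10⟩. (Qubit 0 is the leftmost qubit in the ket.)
0.9807|00⟩ + (0.08559 - 0.176i)|10⟩

C-S leaves the control-|0⟩ kets |00⟩, |01⟩ unchanged and applies S to qubit 1 on the control-|1⟩ pair (|10⟩, |11⟩).
S = [[1, 0], [0, i]].
With a = amp(|10⟩) = (0.08559 - 0.176i) and b = amp(|11⟩) = 0:
new amp(|10⟩) = (1)·a = (0.08559 - 0.176i)
new amp(|11⟩) = (i)·b = 0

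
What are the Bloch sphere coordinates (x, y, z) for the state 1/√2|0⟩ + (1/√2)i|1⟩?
(0, 1, 0)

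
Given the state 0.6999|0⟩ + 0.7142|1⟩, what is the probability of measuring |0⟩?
0.4899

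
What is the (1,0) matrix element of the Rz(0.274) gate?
0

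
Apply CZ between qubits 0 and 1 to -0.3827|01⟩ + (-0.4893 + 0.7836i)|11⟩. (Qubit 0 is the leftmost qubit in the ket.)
-0.3827|01⟩ + (0.4893 - 0.7836i)|11⟩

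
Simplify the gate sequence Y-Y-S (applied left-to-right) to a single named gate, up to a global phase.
S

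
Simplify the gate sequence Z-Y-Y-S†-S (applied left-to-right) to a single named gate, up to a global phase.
Z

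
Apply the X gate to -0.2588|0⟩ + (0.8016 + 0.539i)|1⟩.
(0.8016 + 0.539i)|0⟩ - 0.2588|1⟩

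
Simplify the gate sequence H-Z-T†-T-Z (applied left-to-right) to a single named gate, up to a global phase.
H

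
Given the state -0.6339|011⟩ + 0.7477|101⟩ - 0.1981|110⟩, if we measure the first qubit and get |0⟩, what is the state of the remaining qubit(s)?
-|11⟩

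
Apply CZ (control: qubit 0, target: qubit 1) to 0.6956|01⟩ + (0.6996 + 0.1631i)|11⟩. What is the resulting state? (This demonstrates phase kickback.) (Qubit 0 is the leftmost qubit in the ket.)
0.6956|01⟩ + (-0.6996 - 0.1631i)|11⟩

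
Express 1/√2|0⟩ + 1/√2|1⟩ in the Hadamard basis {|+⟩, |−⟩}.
|+⟩

With |ψ⟩ = α|0⟩ + β|1⟩, the Hadamard-basis coefficients are ⟨+|ψ⟩ = (α + β)/√2 and ⟨−|ψ⟩ = (α − β)/√2.
Here α = 1/√2, β = 1/√2: (α + β)/√2 = 1, (α − β)/√2 = 0.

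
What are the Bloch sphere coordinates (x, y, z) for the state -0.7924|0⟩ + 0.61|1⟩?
(-0.9667, 0, 0.2558)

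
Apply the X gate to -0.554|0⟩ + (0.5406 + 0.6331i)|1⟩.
(0.5406 + 0.6331i)|0⟩ - 0.554|1⟩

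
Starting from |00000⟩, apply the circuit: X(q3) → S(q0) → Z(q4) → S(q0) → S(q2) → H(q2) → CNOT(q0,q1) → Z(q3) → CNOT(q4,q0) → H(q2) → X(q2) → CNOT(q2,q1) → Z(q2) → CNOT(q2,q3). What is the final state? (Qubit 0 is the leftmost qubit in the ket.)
|01100⟩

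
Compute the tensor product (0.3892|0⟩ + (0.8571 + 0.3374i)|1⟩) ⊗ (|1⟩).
0.3892|01⟩ + (0.8571 + 0.3374i)|11⟩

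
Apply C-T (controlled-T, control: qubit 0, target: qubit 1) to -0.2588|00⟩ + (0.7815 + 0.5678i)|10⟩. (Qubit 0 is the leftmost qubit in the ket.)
-0.2588|00⟩ + (0.7815 + 0.5678i)|10⟩

C-T leaves the control-|0⟩ kets |00⟩, |01⟩ unchanged and applies T to qubit 1 on the control-|1⟩ pair (|10⟩, |11⟩).
T = [[1, 0], [0, (1/√2 + (1/√2)i)]].
With a = amp(|10⟩) = (0.7815 + 0.5678i) and b = amp(|11⟩) = 0:
new amp(|10⟩) = (1)·a = (0.7815 + 0.5678i)
new amp(|11⟩) = (1/√2 + (1/√2)i)·b = 0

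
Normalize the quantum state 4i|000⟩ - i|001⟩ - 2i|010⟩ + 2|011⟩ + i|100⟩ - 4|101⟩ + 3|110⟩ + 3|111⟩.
0.5164i|000⟩ - 0.1291i|001⟩ - 0.2582i|010⟩ + 0.2582|011⟩ + 0.1291i|100⟩ - 0.5164|101⟩ + 0.3873|110⟩ + 0.3873|111⟩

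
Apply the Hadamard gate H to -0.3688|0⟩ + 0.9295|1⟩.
0.3965|0⟩ - 0.918|1⟩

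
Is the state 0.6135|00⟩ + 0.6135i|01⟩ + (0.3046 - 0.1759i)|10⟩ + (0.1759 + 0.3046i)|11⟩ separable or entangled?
Separable

Writing the state as a|00⟩ + b|01⟩ + c|10⟩ + d|11⟩, it is a product state iff ad − bc = 0.
Here (a, b, c, d) = (0.6135, 0.6135i, (0.3046 - 0.1759i), (0.1759 + 0.3046i)): ad − bc = (0.6135)(0.1759 + 0.3046i) − (0.6135i)(0.3046 - 0.1759i) = 0, so the state is separable.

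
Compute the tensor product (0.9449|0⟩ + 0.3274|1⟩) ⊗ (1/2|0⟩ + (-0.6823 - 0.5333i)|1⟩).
0.4725|00⟩ + (-0.6447 - 0.5039i)|01⟩ + 0.1637|10⟩ + (-0.2234 - 0.1746i)|11⟩

amp(|b₁b₂…⟩) = product of the factor amplitudes for bits b₁, b₂, …; only kets whose every factor amplitude is nonzero survive.
|00⟩: (0.9449)(1/2) = 0.4725
|01⟩: (0.9449)(-0.6823 - 0.5333i) = (-0.6447 - 0.5039i)
|10⟩: (0.3274)(1/2) = 0.1637
|11⟩: (0.3274)(-0.6823 - 0.5333i) = (-0.2234 - 0.1746i)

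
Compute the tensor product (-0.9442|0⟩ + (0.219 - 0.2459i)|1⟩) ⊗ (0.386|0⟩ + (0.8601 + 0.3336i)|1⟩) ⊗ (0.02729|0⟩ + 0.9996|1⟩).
-0.009946|000⟩ - 0.3643|001⟩ + (-0.02216 - 0.008596i)|010⟩ + (-0.8118 - 0.3149i)|011⟩ + (0.002307 - 0.00259i)|100⟩ + (0.0845 - 0.09488i)|101⟩ + (0.007379 - 0.003778i)|110⟩ + (0.2703 - 0.1384i)|111⟩

amp(|b₁b₂…⟩) = product of the factor amplitudes for bits b₁, b₂, …; only kets whose every factor amplitude is nonzero survive.
|000⟩: (-0.9442)(0.386)(0.02729) = -0.009946
|001⟩: (-0.9442)(0.386)(0.9996) = -0.3643
|010⟩: (-0.9442)(0.8601 + 0.3336i)(0.02729) = (-0.02216 - 0.008596i)
|011⟩: (-0.9442)(0.8601 + 0.3336i)(0.9996) = (-0.8118 - 0.3149i)
|100⟩: (0.219 - 0.2459i)(0.386)(0.02729) = (0.002307 - 0.00259i)
|101⟩: (0.219 - 0.2459i)(0.386)(0.9996) = (0.0845 - 0.09488i)
|110⟩: (0.219 - 0.2459i)(0.8601 + 0.3336i)(0.02729) = (0.007379 - 0.003778i)
|111⟩: (0.219 - 0.2459i)(0.8601 + 0.3336i)(0.9996) = (0.2703 - 0.1384i)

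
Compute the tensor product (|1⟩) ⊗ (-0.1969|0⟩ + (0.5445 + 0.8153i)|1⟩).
-0.1969|10⟩ + (0.5445 + 0.8153i)|11⟩

amp(|b₁b₂…⟩) = product of the factor amplitudes for bits b₁, b₂, …; only kets whose every factor amplitude is nonzero survive.
|10⟩: (1)(-0.1969) = -0.1969
|11⟩: (1)(0.5445 + 0.8153i) = (0.5445 + 0.8153i)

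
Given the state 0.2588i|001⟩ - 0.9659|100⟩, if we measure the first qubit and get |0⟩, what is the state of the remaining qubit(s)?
i|01⟩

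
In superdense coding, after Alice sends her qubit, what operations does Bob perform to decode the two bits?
CNOT (Alice's qubit controls Bob's), then H on Alice's qubit, then measure both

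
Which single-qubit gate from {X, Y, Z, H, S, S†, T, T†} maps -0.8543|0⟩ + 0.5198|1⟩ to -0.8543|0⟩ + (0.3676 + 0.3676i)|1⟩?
T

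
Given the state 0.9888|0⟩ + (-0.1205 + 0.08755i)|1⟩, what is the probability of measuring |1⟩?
0.02219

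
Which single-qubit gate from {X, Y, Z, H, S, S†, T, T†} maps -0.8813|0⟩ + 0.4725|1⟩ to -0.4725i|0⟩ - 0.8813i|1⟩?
Y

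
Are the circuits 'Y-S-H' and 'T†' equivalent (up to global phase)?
No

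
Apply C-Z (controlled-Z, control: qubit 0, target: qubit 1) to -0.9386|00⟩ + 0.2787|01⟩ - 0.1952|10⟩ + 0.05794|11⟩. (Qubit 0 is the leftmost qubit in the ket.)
-0.9386|00⟩ + 0.2787|01⟩ - 0.1952|10⟩ - 0.05794|11⟩

C-Z leaves the control-|0⟩ kets |00⟩, |01⟩ unchanged and applies Z to qubit 1 on the control-|1⟩ pair (|10⟩, |11⟩).
Z = [[1, 0], [0, -1]].
With a = amp(|10⟩) = -0.1952 and b = amp(|11⟩) = 0.05794:
new amp(|10⟩) = (1)·a = -0.1952
new amp(|11⟩) = (-1)·b = -0.05794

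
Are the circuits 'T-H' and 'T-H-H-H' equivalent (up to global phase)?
Yes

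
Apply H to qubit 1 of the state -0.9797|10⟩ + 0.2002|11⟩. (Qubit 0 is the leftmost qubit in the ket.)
-0.5512|10⟩ - 0.8343|11⟩

H on qubit 1 mixes each pair of kets that differ only in qubit 1: amplitudes (a, b) of (|…0…⟩, |…1…⟩) become ((a + b)/√2, (a − b)/√2). Kets absent from the input have amplitude 0.
(|10⟩, |11⟩): (a, b) = (-0.9797, 0.2002) → (-0.5512, -0.8343)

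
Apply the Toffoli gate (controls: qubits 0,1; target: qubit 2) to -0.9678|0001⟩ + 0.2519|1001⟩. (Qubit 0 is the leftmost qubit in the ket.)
-0.9678|0001⟩ + 0.2519|1001⟩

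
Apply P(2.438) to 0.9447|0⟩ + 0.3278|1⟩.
0.9447|0⟩ + (-0.25 + 0.2121i)|1⟩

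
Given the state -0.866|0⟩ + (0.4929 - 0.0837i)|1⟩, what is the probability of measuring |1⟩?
0.25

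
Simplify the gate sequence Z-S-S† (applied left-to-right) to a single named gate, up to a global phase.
Z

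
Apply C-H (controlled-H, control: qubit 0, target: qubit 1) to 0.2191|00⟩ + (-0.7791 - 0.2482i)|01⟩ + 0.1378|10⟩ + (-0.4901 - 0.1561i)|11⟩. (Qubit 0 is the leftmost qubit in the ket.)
0.2191|00⟩ + (-0.7791 - 0.2482i)|01⟩ + (-0.2491 - 0.1104i)|10⟩ + (0.444 + 0.1104i)|11⟩

C-H leaves the control-|0⟩ kets |00⟩, |01⟩ unchanged and applies H to qubit 1 on the control-|1⟩ pair (|10⟩, |11⟩).
H = [[1/√2, 1/√2], [1/√2, -1/√2]].
With a = amp(|10⟩) = 0.1378 and b = amp(|11⟩) = (-0.4901 - 0.1561i):
new amp(|10⟩) = (1/√2)·a + (1/√2)·b = (-0.2491 - 0.1104i)
new amp(|11⟩) = (1/√2)·a + (-1/√2)·b = (0.444 + 0.1104i)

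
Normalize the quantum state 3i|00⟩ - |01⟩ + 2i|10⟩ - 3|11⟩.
0.6255i|00⟩ - 0.2085|01⟩ + 0.417i|10⟩ - 0.6255|11⟩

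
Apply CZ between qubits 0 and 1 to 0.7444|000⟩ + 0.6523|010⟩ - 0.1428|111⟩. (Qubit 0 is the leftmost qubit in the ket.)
0.7444|000⟩ + 0.6523|010⟩ + 0.1428|111⟩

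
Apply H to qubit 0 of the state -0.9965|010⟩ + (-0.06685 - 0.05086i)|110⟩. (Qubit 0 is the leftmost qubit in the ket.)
(-0.7519 - 0.03596i)|010⟩ + (-0.6574 + 0.03596i)|110⟩

H on qubit 0 mixes each pair of kets that differ only in qubit 0: amplitudes (a, b) of (|…0…⟩, |…1…⟩) become ((a + b)/√2, (a − b)/√2). Kets absent from the input have amplitude 0.
(|010⟩, |110⟩): (a, b) = (-0.9965, (-0.06685 - 0.05086i)) → ((-0.7519 - 0.03596i), (-0.6574 + 0.03596i))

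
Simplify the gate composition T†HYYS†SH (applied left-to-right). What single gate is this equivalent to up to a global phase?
T†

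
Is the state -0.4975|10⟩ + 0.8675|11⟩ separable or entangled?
Separable

Writing the state as a|00⟩ + b|01⟩ + c|10⟩ + d|11⟩, it is a product state iff ad − bc = 0.
Here (a, b, c, d) = (0, 0, -0.4975, 0.8675): ad − bc = (0)(0.8675) − (0)(-0.4975) = 0, so the state is separable.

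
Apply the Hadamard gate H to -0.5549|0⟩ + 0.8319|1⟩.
0.1959|0⟩ - 0.9806|1⟩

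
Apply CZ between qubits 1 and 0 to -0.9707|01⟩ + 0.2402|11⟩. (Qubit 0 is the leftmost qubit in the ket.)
-0.9707|01⟩ - 0.2402|11⟩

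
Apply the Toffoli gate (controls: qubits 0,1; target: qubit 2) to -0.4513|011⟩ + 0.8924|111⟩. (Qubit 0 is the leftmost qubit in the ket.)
-0.4513|011⟩ + 0.8924|110⟩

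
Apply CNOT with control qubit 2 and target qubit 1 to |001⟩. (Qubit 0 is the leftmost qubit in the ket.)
|011⟩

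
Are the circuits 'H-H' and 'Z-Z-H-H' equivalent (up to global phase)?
Yes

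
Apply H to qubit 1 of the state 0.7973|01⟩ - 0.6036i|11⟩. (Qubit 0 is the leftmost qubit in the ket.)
0.5638|00⟩ - 0.5638|01⟩ - 0.4268i|10⟩ + 0.4268i|11⟩

H on qubit 1 mixes each pair of kets that differ only in qubit 1: amplitudes (a, b) of (|…0…⟩, |…1…⟩) become ((a + b)/√2, (a − b)/√2). Kets absent from the input have amplitude 0.
(|00⟩, |01⟩): (a, b) = (0, 0.7973) → (0.5638, -0.5638)
(|10⟩, |11⟩): (a, b) = (0, -0.6036i) → (-0.4268i, 0.4268i)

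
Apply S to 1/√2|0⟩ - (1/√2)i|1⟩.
1/√2|0⟩ + 1/√2|1⟩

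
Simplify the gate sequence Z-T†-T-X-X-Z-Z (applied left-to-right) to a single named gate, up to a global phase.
Z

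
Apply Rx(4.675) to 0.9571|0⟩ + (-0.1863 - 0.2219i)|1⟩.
(-0.8238 + 0.1342i)|0⟩ + (0.1292 - 0.5354i)|1⟩

Rx(4.675) = [[cos(θ/2), −i·sin(θ/2)], [−i·sin(θ/2), cos(θ/2)]]; θ = 4.675, cos(θ/2) ≈ -0.693765, sin(θ/2) ≈ 0.720201.
With a = amp(|0⟩) = 0.9571 and b = amp(|1⟩) = (-0.1863 - 0.2219i):
new amp(|0⟩) = (-0.693765)·a + (-0.720201i)·b = (-0.8238 + 0.1342i)
new amp(|1⟩) = (-0.720201i)·a + (-0.693765)·b = (0.1292 - 0.5354i)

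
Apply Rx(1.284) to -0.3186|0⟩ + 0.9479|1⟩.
(-0.2552 - 0.5676i)|0⟩ + (0.7592 + 0.1908i)|1⟩

Rx(1.284) = [[cos(θ/2), −i·sin(θ/2)], [−i·sin(θ/2), cos(θ/2)]]; θ = 1.284, cos(θ/2) ≈ 0.8009, sin(θ/2) ≈ 0.598798.
With a = amp(|0⟩) = -0.3186 and b = amp(|1⟩) = 0.9479:
new amp(|0⟩) = (0.8009)·a + (-0.598798i)·b = (-0.2552 - 0.5676i)
new amp(|1⟩) = (-0.598798i)·a + (0.8009)·b = (0.7592 + 0.1908i)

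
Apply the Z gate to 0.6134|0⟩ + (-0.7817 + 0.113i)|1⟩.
0.6134|0⟩ + (0.7817 - 0.113i)|1⟩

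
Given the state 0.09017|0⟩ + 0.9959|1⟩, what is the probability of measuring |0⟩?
0.008131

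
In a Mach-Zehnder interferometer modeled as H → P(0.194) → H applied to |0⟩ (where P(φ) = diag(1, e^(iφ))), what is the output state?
(0.9906 + 0.09639i)|0⟩ + (0.00938 - 0.09639i)|1⟩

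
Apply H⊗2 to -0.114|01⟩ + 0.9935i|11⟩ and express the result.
(-0.057 + 0.4968i)|00⟩ + (0.057 - 0.4968i)|01⟩ + (-0.057 - 0.4968i)|10⟩ + (0.057 + 0.4968i)|11⟩

H⊗2 gives amp(|y⟩) = (1/2) Σ_x (−1)^(x·y) amp(|x⟩), where x·y is the number of positions in which both x and y have a 1.
|00⟩: (-0.114 + 0.9935i)/2 = (-0.057 + 0.4968i)
|01⟩: (0.114 - 0.9935i)/2 = (0.057 - 0.4968i)
|10⟩: (-0.114 - 0.9935i)/2 = (-0.057 - 0.4968i)
|11⟩: (0.114 + 0.9935i)/2 = (0.057 + 0.4968i)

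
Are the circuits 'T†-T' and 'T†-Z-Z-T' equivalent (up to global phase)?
Yes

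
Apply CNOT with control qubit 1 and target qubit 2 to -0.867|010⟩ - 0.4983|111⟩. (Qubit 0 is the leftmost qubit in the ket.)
-0.867|011⟩ - 0.4983|110⟩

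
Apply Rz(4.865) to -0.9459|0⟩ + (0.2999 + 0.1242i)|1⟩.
(0.7179 + 0.6159i)|0⟩ + (-0.3085 + 0.101i)|1⟩

Rz(4.865) = [[e^(−iθ/2), 0], [0, e^(iθ/2)]] with e^(±iθ/2) = cos(θ/2) ± i·sin(θ/2); θ = 4.865, cos(θ/2) ≈ -0.758953, sin(θ/2) ≈ 0.651145.
With a = amp(|0⟩) = -0.9459 and b = amp(|1⟩) = (0.2999 + 0.1242i):
new amp(|0⟩) = (-0.758953 - 0.651145i)·a = (0.7179 + 0.6159i)
new amp(|1⟩) = (-0.758953 + 0.651145i)·b = (-0.3085 + 0.101i)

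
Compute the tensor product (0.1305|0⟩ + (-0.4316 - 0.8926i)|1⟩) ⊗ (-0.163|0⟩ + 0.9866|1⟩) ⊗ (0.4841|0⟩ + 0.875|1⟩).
-0.0103|000⟩ - 0.01861|001⟩ + 0.06233|010⟩ + 0.1127|011⟩ + (0.03406 + 0.07043i)|100⟩ + (0.06156 + 0.1273i)|101⟩ + (-0.2061 - 0.4263i)|110⟩ + (-0.3726 - 0.7706i)|111⟩

amp(|b₁b₂…⟩) = product of the factor amplitudes for bits b₁, b₂, …; only kets whose every factor amplitude is nonzero survive.
|000⟩: (0.1305)(-0.163)(0.4841) = -0.0103
|001⟩: (0.1305)(-0.163)(0.875) = -0.01861
|010⟩: (0.1305)(0.9866)(0.4841) = 0.06233
|011⟩: (0.1305)(0.9866)(0.875) = 0.1127
|100⟩: (-0.4316 - 0.8926i)(-0.163)(0.4841) = (0.03406 + 0.07043i)
|101⟩: (-0.4316 - 0.8926i)(-0.163)(0.875) = (0.06156 + 0.1273i)
|110⟩: (-0.4316 - 0.8926i)(0.9866)(0.4841) = (-0.2061 - 0.4263i)
|111⟩: (-0.4316 - 0.8926i)(0.9866)(0.875) = (-0.3726 - 0.7706i)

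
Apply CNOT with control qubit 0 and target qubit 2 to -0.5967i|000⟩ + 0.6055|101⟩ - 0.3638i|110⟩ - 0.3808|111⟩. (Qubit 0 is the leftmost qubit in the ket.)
-0.5967i|000⟩ + 0.6055|100⟩ - 0.3808|110⟩ - 0.3638i|111⟩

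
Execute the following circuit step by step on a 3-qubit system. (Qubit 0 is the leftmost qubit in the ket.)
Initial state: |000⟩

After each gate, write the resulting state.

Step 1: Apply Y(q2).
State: i|001⟩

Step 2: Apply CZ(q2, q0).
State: i|001⟩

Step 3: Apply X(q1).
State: i|011⟩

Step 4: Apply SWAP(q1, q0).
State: i|101⟩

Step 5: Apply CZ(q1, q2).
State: i|101⟩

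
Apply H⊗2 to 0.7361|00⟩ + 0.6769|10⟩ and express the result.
0.7065|00⟩ + 0.7065|01⟩ + 0.0296|10⟩ + 0.0296|11⟩

H⊗2 gives amp(|y⟩) = (1/2) Σ_x (−1)^(x·y) amp(|x⟩), where x·y is the number of positions in which both x and y have a 1.
|00⟩: (0.7361 + 0.6769)/2 = 0.7065
|01⟩: (0.7361 + 0.6769)/2 = 0.7065
|10⟩: (0.7361 - 0.6769)/2 = 0.0296
|11⟩: (0.7361 - 0.6769)/2 = 0.0296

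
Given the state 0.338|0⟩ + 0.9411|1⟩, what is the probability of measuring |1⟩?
0.8857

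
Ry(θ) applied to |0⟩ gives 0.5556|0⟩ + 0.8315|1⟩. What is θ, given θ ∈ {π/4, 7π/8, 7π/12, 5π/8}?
5π/8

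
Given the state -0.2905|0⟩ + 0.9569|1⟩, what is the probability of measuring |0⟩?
0.08439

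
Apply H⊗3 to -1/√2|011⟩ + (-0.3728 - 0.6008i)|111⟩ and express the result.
(-0.3818 - 0.2124i)|000⟩ + (0.3818 + 0.2124i)|001⟩ + (0.3818 + 0.2124i)|010⟩ + (-0.3818 - 0.2124i)|011⟩ + (-0.1182 + 0.2124i)|100⟩ + (0.1182 - 0.2124i)|101⟩ + (0.1182 - 0.2124i)|110⟩ + (-0.1182 + 0.2124i)|111⟩

H⊗3 gives amp(|y⟩) = (1/2√2) Σ_x (−1)^(x·y) amp(|x⟩), where x·y is the number of positions in which both x and y have a 1.
|000⟩: (-1/√2 + (-0.3728 - 0.6008i))/(2√2) = (-0.3818 - 0.2124i)
|001⟩: (1/√2 - (-0.3728 - 0.6008i))/(2√2) = (0.3818 + 0.2124i)
|010⟩: (1/√2 - (-0.3728 - 0.6008i))/(2√2) = (0.3818 + 0.2124i)
|011⟩: (-1/√2 + (-0.3728 - 0.6008i))/(2√2) = (-0.3818 - 0.2124i)
|100⟩: (-1/√2 - (-0.3728 - 0.6008i))/(2√2) = (-0.1182 + 0.2124i)
|101⟩: (1/√2 + (-0.3728 - 0.6008i))/(2√2) = (0.1182 - 0.2124i)
|110⟩: (1/√2 + (-0.3728 - 0.6008i))/(2√2) = (0.1182 - 0.2124i)
|111⟩: (-1/√2 - (-0.3728 - 0.6008i))/(2√2) = (-0.1182 + 0.2124i)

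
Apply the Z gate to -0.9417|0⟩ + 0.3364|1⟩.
-0.9417|0⟩ - 0.3364|1⟩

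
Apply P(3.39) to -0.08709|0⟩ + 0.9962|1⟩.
-0.08709|0⟩ + (-0.9656 - 0.2449i)|1⟩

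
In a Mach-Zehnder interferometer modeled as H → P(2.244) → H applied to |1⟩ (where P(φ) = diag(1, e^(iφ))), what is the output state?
(0.8117 - 0.3909i)|0⟩ + (0.1883 + 0.3909i)|1⟩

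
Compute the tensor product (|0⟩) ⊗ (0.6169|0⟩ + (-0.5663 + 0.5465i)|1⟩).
0.6169|00⟩ + (-0.5663 + 0.5465i)|01⟩

amp(|b₁b₂…⟩) = product of the factor amplitudes for bits b₁, b₂, …; only kets whose every factor amplitude is nonzero survive.
|00⟩: (1)(0.6169) = 0.6169
|01⟩: (1)(-0.5663 + 0.5465i) = (-0.5663 + 0.5465i)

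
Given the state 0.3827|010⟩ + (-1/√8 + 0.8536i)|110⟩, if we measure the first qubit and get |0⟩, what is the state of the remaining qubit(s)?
|10⟩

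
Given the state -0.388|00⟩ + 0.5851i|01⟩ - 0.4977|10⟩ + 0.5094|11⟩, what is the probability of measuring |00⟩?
0.1505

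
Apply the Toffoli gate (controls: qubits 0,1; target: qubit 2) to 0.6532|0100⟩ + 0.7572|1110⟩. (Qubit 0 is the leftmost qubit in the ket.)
0.6532|0100⟩ + 0.7572|1100⟩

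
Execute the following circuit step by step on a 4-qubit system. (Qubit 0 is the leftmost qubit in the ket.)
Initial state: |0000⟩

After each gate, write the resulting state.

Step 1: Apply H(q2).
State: 1/√2|0000⟩ + 1/√2|0010⟩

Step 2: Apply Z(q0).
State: 1/√2|0000⟩ + 1/√2|0010⟩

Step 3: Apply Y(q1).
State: (1/√2)i|0100⟩ + (1/√2)i|0110⟩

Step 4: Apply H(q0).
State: (1/2)i|0100⟩ + (1/2)i|0110⟩ + (1/2)i|1100⟩ + (1/2)i|1110⟩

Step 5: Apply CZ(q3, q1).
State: (1/2)i|0100⟩ + (1/2)i|0110⟩ + (1/2)i|1100⟩ + (1/2)i|1110⟩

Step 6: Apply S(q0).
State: (1/2)i|0100⟩ + (1/2)i|0110⟩ - 1/2|1100⟩ - 1/2|1110⟩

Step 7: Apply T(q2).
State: (1/2)i|0100⟩ + (-1/√8 + (1/√8)i)|0110⟩ - 1/2|1100⟩ + (-1/√8 - (1/√8)i)|1110⟩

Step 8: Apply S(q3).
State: (1/2)i|0100⟩ + (-1/√8 + (1/√8)i)|0110⟩ - 1/2|1100⟩ + (-1/√8 - (1/√8)i)|1110⟩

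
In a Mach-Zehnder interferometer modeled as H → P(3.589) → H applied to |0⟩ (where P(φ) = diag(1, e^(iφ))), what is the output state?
(0.04921 - 0.2163i)|0⟩ + (0.9508 + 0.2163i)|1⟩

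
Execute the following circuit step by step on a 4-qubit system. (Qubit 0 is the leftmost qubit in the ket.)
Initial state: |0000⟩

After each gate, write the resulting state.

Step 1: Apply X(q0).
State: |1000⟩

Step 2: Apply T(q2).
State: |1000⟩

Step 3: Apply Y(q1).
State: i|1100⟩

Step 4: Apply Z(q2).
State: i|1100⟩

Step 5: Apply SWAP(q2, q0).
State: i|0110⟩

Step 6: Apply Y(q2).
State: |0100⟩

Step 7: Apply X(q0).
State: |1100⟩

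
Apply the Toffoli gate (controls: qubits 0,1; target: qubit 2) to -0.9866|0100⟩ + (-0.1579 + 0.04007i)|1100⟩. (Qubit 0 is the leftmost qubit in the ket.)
-0.9866|0100⟩ + (-0.1579 + 0.04007i)|1110⟩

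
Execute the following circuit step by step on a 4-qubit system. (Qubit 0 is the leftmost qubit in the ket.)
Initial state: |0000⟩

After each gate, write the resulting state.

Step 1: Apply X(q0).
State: |1000⟩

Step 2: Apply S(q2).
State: |1000⟩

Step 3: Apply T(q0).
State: (1/√2 + (1/√2)i)|1000⟩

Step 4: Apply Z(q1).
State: (1/√2 + (1/√2)i)|1000⟩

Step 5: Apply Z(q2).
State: (1/√2 + (1/√2)i)|1000⟩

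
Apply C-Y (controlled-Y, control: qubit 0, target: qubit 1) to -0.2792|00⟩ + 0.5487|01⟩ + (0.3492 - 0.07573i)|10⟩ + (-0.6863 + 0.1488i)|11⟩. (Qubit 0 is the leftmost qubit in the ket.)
-0.2792|00⟩ + 0.5487|01⟩ + (0.1488 + 0.6863i)|10⟩ + (0.07573 + 0.3492i)|11⟩

C-Y leaves the control-|0⟩ kets |00⟩, |01⟩ unchanged and applies Y to qubit 1 on the control-|1⟩ pair (|10⟩, |11⟩).
Y = [[0, -i], [i, 0]].
With a = amp(|10⟩) = (0.3492 - 0.07573i) and b = amp(|11⟩) = (-0.6863 + 0.1488i):
new amp(|10⟩) = (-i)·b = (0.1488 + 0.6863i)
new amp(|11⟩) = (i)·a = (0.07573 + 0.3492i)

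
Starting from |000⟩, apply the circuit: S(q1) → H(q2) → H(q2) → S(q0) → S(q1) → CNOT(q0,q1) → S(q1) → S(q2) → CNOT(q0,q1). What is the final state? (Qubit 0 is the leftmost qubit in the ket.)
|000⟩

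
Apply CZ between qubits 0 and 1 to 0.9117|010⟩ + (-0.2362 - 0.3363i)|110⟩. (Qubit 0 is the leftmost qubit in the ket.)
0.9117|010⟩ + (0.2362 + 0.3363i)|110⟩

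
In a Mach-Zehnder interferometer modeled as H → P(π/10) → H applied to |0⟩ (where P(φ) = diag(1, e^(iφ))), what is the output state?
(0.9755 + 0.1545i)|0⟩ + (0.02447 - 0.1545i)|1⟩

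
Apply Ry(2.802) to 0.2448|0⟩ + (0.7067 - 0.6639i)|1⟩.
(-0.6552 + 0.6544i)|0⟩ + (0.3607 - 0.1122i)|1⟩

Ry(2.802) = [[cos(θ/2), −sin(θ/2)], [sin(θ/2), cos(θ/2)]]; θ = 2.802, cos(θ/2) ≈ 0.168982, sin(θ/2) ≈ 0.985619.
With a = amp(|0⟩) = 0.2448 and b = amp(|1⟩) = (0.7067 - 0.6639i):
new amp(|0⟩) = (0.168982)·a + (-0.985619)·b = (-0.6552 + 0.6544i)
new amp(|1⟩) = (0.985619)·a + (0.168982)·b = (0.3607 - 0.1122i)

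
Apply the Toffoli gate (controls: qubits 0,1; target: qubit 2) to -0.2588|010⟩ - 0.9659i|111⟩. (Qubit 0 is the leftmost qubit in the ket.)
-0.2588|010⟩ - 0.9659i|110⟩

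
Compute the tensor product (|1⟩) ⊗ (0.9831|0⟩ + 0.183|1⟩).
0.9831|10⟩ + 0.183|11⟩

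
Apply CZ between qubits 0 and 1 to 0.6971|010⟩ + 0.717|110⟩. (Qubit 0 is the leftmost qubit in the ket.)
0.6971|010⟩ - 0.717|110⟩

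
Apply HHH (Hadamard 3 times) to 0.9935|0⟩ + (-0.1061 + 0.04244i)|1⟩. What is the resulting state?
(0.6275 + 0.03001i)|0⟩ + (0.7775 - 0.03001i)|1⟩

H² = I, so H^3 = H: a single Hadamard. With (a, b) = (0.9935, (-0.1061 + 0.04244i)), H gives ((a + b)/√2, (a − b)/√2) = ((0.6275 + 0.03001i), (0.7775 - 0.03001i)).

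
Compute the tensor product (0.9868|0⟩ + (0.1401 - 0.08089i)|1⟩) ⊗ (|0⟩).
0.9868|00⟩ + (0.1401 - 0.08089i)|10⟩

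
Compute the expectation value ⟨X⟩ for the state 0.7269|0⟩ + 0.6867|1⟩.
0.9983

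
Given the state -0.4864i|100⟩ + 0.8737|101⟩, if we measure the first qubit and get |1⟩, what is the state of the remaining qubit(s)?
-0.4864i|00⟩ + 0.8737|01⟩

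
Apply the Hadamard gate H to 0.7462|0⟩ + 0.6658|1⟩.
0.9984|0⟩ + 0.05685|1⟩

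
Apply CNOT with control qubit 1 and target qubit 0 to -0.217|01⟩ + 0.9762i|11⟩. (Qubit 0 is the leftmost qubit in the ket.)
0.9762i|01⟩ - 0.217|11⟩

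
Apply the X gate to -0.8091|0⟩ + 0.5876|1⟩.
0.5876|0⟩ - 0.8091|1⟩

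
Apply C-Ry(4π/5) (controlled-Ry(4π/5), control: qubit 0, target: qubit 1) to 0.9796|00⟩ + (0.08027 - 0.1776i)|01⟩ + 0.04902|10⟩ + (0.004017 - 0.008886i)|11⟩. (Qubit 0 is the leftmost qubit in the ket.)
0.9796|00⟩ + (0.08027 - 0.1776i)|01⟩ + (0.01133 + 0.008451i)|10⟩ + (0.04786 - 0.002746i)|11⟩

C-Ry(4π/5) leaves the control-|0⟩ kets |00⟩, |01⟩ unchanged and applies Ry(4π/5) to qubit 1 on the control-|1⟩ pair (|10⟩, |11⟩).
Ry(4π/5) = [[cos(θ/2), −sin(θ/2)], [sin(θ/2), cos(θ/2)]]; θ = 4π/5, cos(θ/2) ≈ 0.309017, sin(θ/2) ≈ 0.951057.
With a = amp(|10⟩) = 0.04902 and b = amp(|11⟩) = (0.004017 - 0.008886i):
new amp(|10⟩) = (0.309017)·a + (-0.951057)·b = (0.01133 + 0.008451i)
new amp(|11⟩) = (0.951057)·a + (0.309017)·b = (0.04786 - 0.002746i)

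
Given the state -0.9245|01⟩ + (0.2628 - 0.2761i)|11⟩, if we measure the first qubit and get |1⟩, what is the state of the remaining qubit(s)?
(0.6894 - 0.7243i)|1⟩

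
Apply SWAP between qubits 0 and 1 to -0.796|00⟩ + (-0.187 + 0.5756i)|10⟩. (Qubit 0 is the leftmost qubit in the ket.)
-0.796|00⟩ + (-0.187 + 0.5756i)|01⟩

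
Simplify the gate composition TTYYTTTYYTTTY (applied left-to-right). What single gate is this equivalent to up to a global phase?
Y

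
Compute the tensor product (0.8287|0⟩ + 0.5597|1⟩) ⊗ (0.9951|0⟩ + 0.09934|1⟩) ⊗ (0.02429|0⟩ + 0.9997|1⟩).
0.02003|000⟩ + 0.8244|001⟩ + 0.002|010⟩ + 0.0823|011⟩ + 0.01353|100⟩ + 0.5568|101⟩ + 0.001351|110⟩ + 0.05558|111⟩

amp(|b₁b₂…⟩) = product of the factor amplitudes for bits b₁, b₂, …; only kets whose every factor amplitude is nonzero survive.
|000⟩: (0.8287)(0.9951)(0.02429) = 0.02003
|001⟩: (0.8287)(0.9951)(0.9997) = 0.8244
|010⟩: (0.8287)(0.09934)(0.02429) = 0.002
|011⟩: (0.8287)(0.09934)(0.9997) = 0.0823
|100⟩: (0.5597)(0.9951)(0.02429) = 0.01353
|101⟩: (0.5597)(0.9951)(0.9997) = 0.5568
|110⟩: (0.5597)(0.09934)(0.02429) = 0.001351
|111⟩: (0.5597)(0.09934)(0.9997) = 0.05558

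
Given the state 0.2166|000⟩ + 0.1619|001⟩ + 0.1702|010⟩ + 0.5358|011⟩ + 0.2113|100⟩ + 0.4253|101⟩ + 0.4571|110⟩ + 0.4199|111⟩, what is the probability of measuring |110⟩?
0.2089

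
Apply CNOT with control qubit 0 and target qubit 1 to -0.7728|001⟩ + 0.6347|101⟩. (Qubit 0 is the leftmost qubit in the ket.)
-0.7728|001⟩ + 0.6347|111⟩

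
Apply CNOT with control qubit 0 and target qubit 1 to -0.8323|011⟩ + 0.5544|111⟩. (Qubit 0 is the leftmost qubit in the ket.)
-0.8323|011⟩ + 0.5544|101⟩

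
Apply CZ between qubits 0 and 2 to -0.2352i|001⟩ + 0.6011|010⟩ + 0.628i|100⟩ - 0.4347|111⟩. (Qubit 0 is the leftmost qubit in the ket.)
-0.2352i|001⟩ + 0.6011|010⟩ + 0.628i|100⟩ + 0.4347|111⟩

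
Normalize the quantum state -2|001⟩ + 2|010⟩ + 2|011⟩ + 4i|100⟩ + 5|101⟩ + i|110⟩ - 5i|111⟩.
-0.225|001⟩ + 0.225|010⟩ + 0.225|011⟩ + 0.45i|100⟩ + 0.5625|101⟩ + 0.1125i|110⟩ - 0.5625i|111⟩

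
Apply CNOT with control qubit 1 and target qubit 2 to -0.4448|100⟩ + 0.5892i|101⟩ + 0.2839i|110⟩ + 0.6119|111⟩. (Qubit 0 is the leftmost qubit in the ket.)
-0.4448|100⟩ + 0.5892i|101⟩ + 0.6119|110⟩ + 0.2839i|111⟩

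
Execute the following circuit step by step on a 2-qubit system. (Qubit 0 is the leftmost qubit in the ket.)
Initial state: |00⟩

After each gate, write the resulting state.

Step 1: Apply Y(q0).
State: i|10⟩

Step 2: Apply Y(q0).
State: |00⟩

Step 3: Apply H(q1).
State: 1/√2|00⟩ + 1/√2|01⟩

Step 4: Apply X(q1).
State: 1/√2|00⟩ + 1/√2|01⟩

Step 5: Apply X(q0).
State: 1/√2|10⟩ + 1/√2|11⟩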